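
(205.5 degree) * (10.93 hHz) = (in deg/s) 2.246e+05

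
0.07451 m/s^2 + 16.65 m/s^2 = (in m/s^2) 16.72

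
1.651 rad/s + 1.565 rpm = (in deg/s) 104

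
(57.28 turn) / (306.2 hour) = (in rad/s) 0.0003265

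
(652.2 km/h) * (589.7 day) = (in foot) 3.028e+10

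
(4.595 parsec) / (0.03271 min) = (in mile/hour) 1.616e+17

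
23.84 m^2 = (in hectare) 0.002384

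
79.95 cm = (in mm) 799.5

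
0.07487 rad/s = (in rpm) 0.715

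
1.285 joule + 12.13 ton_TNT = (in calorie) 1.213e+10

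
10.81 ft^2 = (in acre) 0.0002482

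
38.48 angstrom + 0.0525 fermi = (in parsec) 1.247e-25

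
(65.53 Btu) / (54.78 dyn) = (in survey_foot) 4.141e+08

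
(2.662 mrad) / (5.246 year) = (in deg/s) 9.219e-10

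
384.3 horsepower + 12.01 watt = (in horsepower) 384.3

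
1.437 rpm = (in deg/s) 8.622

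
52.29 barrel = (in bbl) 52.29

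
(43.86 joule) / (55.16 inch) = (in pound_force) 7.038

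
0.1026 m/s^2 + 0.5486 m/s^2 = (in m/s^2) 0.6512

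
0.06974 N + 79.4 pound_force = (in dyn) 3.533e+07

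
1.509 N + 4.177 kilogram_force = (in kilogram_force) 4.331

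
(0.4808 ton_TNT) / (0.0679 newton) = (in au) 0.198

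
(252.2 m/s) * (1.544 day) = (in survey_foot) 1.104e+08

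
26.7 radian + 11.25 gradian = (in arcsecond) 5.544e+06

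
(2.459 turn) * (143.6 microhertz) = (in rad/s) 0.002219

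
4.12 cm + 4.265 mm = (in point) 128.9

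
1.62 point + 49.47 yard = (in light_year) 4.781e-15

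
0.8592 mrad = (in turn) 0.0001367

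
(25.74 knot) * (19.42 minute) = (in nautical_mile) 8.331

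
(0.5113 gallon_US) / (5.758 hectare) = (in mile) 2.089e-11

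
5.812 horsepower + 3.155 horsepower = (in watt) 6687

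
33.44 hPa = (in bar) 0.03344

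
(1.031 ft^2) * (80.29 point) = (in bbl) 0.01706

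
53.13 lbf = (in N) 236.3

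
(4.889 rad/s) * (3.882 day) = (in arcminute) 5.637e+09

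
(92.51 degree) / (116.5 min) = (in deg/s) 0.01323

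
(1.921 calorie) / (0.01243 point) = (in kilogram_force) 1.869e+05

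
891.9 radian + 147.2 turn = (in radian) 1817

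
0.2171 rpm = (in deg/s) 1.303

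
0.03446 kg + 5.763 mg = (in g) 34.47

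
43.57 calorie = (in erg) 1.823e+09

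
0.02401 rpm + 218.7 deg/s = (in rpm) 36.47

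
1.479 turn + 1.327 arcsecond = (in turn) 1.479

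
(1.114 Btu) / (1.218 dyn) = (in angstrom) 9.65e+17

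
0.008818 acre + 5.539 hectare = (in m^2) 5.543e+04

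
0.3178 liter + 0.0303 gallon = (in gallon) 0.1143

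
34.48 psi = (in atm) 2.346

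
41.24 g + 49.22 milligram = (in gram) 41.29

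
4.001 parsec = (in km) 1.235e+14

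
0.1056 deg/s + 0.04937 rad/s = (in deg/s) 2.934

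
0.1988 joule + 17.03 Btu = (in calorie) 4294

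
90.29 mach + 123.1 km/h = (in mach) 90.39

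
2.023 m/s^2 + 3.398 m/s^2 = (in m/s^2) 5.421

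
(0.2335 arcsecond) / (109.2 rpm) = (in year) 3.139e-15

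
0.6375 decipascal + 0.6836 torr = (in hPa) 0.912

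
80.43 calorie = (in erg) 3.365e+09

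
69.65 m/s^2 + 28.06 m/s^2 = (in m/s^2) 97.71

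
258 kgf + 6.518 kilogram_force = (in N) 2594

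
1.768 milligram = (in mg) 1.768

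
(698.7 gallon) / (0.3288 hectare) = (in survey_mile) 4.998e-07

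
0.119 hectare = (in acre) 0.2941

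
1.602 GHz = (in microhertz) 1.602e+15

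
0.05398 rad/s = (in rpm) 0.5155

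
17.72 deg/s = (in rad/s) 0.3093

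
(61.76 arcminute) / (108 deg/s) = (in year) 3.022e-10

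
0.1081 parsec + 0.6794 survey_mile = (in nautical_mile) 1.801e+12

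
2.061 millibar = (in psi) 0.02989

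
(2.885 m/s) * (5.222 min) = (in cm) 9.039e+04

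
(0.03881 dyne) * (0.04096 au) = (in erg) 2.378e+10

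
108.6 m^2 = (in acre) 0.02684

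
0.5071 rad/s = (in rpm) 4.842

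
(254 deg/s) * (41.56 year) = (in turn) 9.247e+08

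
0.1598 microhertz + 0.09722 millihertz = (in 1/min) 0.005843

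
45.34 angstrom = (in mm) 4.534e-06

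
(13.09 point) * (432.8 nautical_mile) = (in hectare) 0.3701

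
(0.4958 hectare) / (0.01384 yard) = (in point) 1.111e+09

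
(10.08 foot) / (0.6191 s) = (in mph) 11.1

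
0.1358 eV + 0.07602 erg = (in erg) 0.07602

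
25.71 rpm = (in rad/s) 2.692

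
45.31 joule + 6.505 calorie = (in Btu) 0.06874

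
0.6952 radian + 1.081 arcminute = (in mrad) 695.5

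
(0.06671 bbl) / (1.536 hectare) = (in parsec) 2.238e-23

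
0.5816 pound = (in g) 263.8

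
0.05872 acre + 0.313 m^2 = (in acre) 0.0588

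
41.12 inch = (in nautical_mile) 0.000564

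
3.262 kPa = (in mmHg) 24.47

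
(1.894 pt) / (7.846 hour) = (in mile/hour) 5.292e-08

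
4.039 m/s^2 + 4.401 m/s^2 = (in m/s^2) 8.44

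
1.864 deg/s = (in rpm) 0.3107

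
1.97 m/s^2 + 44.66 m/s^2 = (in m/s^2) 46.63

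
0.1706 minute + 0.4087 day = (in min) 588.7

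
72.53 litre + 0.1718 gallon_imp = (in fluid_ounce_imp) 2580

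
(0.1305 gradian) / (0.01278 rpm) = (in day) 1.773e-05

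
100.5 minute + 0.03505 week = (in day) 0.3151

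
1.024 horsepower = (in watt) 763.6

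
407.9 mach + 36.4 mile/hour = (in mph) 3.107e+05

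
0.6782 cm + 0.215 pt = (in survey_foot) 0.0225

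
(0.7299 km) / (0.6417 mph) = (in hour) 0.7068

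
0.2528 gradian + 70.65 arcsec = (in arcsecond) 889.7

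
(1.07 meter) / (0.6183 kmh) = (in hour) 0.001731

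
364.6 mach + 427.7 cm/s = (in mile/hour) 2.777e+05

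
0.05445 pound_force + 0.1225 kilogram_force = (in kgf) 0.1472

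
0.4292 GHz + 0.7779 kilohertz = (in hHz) 4.292e+06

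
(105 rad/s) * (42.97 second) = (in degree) 2.585e+05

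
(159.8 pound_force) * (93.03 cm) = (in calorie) 158.1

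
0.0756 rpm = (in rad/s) 0.007917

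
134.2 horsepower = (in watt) 1.001e+05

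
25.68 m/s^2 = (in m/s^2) 25.68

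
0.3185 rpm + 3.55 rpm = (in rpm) 3.868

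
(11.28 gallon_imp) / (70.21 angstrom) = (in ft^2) 7.862e+07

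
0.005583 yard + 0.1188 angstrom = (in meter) 0.005105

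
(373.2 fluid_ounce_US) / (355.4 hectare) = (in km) 3.105e-12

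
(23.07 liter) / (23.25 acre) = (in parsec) 7.946e-24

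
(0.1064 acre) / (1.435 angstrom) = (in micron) 3.001e+18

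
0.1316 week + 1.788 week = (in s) 1.161e+06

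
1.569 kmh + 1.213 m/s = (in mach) 0.004842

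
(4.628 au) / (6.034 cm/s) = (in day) 1.328e+08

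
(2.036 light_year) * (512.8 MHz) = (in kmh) 3.556e+25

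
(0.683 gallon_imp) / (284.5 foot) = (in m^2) 3.581e-05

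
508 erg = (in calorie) 1.214e-05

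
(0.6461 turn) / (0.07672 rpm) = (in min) 8.422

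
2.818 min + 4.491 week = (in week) 4.491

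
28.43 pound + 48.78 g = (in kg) 12.94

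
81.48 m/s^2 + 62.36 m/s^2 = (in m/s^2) 143.8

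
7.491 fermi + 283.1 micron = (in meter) 0.0002831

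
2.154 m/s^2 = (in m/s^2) 2.154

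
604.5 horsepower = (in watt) 4.508e+05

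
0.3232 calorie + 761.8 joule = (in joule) 763.2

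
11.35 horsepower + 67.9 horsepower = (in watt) 5.91e+04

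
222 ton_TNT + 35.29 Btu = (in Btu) 8.804e+08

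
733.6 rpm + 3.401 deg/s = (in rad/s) 76.88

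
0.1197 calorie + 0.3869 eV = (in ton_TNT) 1.197e-10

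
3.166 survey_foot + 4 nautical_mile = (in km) 7.409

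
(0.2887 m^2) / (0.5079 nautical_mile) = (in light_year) 3.244e-20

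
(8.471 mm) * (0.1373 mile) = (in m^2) 1.872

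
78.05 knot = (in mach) 0.1179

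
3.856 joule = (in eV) 2.407e+19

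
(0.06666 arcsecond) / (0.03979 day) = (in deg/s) 5.386e-09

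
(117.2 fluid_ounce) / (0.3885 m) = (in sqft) 0.09603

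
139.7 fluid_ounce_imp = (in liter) 3.969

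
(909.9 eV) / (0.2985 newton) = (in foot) 1.602e-15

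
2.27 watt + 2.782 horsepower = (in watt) 2077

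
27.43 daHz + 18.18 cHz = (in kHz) 0.2745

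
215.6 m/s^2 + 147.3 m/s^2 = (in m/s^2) 362.9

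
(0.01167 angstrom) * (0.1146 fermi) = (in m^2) 1.337e-28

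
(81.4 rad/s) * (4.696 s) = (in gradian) 2.434e+04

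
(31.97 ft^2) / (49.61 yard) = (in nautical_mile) 3.535e-05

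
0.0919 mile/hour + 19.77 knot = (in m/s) 10.21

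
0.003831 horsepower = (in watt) 2.857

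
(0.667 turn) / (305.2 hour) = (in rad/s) 3.814e-06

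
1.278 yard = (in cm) 116.9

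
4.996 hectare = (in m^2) 4.996e+04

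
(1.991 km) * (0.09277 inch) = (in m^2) 4.692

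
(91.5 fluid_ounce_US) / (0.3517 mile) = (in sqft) 5.146e-05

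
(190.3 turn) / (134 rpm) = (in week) 0.0001409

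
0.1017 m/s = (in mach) 0.0002987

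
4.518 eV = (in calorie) 1.73e-19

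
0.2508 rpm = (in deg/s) 1.505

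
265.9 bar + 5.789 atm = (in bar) 271.8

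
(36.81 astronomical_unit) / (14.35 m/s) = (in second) 3.837e+11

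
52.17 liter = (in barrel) 0.3281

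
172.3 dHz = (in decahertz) 1.723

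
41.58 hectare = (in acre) 102.7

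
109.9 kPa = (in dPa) 1.099e+06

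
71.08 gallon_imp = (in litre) 323.1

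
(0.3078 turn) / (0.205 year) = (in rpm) 2.857e-06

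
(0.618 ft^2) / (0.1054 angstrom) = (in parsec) 1.765e-07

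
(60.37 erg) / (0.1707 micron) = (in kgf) 3.606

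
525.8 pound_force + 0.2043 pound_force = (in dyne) 2.34e+08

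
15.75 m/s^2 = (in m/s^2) 15.75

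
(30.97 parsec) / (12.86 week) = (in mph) 2.748e+11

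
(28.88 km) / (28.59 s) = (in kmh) 3637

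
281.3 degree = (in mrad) 4910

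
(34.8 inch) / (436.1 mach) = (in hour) 1.654e-09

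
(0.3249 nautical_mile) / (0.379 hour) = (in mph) 0.9865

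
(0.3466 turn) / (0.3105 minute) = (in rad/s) 0.1169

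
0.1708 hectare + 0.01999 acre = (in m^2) 1789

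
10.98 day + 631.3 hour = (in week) 5.326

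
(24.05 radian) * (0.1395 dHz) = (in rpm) 3.204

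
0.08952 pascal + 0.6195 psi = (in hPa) 42.71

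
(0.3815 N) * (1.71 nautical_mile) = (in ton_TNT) 2.888e-07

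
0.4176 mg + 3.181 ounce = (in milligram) 9.018e+04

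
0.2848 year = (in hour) 2495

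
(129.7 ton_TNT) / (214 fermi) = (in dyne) 2.536e+29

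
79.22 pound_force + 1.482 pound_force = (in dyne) 3.59e+07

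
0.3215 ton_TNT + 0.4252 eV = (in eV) 8.396e+27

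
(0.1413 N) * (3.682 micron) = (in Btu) 4.931e-10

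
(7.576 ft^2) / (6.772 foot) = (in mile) 0.0002119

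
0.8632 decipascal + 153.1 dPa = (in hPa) 0.154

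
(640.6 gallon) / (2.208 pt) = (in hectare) 0.3113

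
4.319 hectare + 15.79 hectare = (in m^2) 2.011e+05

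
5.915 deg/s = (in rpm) 0.9858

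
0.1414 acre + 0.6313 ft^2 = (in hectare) 0.05723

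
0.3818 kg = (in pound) 0.8417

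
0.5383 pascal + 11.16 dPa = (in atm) 1.633e-05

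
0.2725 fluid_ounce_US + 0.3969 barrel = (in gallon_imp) 13.88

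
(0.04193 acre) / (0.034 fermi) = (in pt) 1.415e+22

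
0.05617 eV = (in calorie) 2.151e-21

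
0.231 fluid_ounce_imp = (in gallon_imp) 0.001444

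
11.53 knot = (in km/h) 21.35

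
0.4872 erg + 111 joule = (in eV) 6.928e+20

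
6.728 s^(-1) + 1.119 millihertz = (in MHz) 6.729e-06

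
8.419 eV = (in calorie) 3.224e-19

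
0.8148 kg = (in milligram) 8.148e+05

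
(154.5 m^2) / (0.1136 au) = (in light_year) 9.609e-25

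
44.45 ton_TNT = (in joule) 1.86e+11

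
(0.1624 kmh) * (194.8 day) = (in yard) 8.303e+05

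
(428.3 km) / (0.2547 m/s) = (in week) 2.78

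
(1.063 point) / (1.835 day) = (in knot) 4.598e-09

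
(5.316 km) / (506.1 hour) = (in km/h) 0.0105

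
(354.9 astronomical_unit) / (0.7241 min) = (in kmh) 4.399e+12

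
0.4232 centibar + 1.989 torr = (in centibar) 0.6884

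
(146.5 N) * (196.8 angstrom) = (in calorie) 6.891e-07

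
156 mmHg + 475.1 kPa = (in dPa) 4.959e+06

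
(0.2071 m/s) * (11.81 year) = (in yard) 8.435e+07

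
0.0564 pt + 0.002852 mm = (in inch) 0.0008956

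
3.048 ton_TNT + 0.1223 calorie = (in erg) 1.275e+17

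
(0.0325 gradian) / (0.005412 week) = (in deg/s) 8.936e-06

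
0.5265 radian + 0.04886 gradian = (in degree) 30.21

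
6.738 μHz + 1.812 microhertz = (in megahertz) 8.55e-12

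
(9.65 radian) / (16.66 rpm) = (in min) 0.09219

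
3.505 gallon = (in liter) 13.27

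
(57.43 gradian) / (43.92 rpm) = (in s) 0.1961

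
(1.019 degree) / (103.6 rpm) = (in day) 1.897e-08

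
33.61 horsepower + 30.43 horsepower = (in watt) 4.775e+04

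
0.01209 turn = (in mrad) 75.96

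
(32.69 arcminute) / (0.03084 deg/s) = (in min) 0.2944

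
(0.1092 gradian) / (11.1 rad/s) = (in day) 1.789e-09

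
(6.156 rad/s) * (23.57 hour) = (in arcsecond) 1.077e+11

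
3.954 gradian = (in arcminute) 213.5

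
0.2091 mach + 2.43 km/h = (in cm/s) 7187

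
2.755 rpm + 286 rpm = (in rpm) 288.8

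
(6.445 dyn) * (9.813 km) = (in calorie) 0.1512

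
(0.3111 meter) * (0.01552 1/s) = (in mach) 1.418e-05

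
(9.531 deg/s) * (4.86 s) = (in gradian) 51.47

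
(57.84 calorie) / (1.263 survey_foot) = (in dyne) 6.286e+07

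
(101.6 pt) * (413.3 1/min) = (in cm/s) 24.69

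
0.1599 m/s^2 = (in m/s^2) 0.1599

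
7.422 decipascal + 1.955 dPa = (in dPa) 9.377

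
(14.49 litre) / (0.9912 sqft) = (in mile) 9.778e-05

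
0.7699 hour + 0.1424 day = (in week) 0.02493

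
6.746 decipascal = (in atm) 6.658e-06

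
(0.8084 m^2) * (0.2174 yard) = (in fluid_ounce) 5434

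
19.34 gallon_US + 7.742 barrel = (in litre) 1304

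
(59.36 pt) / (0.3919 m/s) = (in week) 8.835e-08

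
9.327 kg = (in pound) 20.56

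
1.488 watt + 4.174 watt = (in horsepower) 0.007593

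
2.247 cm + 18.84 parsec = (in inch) 2.289e+19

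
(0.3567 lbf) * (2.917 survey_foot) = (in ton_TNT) 3.372e-10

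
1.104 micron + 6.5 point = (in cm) 0.2294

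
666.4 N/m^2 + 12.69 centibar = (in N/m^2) 1.336e+04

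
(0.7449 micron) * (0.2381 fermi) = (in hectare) 1.774e-26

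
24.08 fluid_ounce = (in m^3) 0.0007121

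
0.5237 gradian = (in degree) 0.4713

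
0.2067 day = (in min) 297.6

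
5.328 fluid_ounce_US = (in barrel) 0.0009911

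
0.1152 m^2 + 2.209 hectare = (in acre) 5.459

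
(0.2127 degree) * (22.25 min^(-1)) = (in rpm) 0.01315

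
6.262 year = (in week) 326.5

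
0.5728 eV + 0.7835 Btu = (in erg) 8.266e+09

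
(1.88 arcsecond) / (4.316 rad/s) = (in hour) 5.866e-10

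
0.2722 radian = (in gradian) 17.33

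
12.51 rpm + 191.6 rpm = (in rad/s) 21.37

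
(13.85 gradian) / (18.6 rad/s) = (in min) 0.0001949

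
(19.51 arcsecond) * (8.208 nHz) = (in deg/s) 4.448e-11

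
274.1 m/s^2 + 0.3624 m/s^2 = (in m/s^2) 274.5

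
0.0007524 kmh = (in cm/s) 0.0209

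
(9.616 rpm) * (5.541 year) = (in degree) 1.008e+10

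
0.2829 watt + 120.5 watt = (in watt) 120.8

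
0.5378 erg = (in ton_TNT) 1.285e-17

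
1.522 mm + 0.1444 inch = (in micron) 5190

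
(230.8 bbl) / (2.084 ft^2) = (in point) 5.372e+05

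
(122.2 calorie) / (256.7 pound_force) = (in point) 1269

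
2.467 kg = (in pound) 5.439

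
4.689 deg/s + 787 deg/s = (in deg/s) 791.7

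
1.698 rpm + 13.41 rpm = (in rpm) 15.11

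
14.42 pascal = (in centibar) 0.01442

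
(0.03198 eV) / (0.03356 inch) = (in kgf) 6.129e-19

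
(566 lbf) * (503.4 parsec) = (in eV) 2.441e+41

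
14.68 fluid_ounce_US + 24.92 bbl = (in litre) 3962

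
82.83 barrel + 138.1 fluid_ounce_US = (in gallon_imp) 2898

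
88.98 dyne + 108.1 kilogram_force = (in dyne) 1.06e+08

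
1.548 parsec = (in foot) 1.567e+17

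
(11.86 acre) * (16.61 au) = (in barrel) 7.501e+17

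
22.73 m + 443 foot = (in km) 0.1578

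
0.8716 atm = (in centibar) 88.31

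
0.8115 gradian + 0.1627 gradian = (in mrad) 15.3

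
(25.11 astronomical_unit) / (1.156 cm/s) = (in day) 3.761e+09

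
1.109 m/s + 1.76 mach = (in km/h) 2161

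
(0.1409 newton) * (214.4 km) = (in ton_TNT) 7.22e-06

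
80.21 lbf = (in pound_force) 80.21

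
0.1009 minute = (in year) 1.92e-07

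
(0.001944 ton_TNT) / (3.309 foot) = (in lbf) 1.813e+06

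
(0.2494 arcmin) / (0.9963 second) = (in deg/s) 0.004172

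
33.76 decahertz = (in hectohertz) 3.376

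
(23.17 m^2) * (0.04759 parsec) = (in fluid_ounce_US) 1.151e+21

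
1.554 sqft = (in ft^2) 1.554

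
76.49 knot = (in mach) 0.1156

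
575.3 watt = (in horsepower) 0.7715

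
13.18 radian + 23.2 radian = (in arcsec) 7.504e+06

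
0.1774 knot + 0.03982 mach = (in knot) 26.53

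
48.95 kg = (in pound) 107.9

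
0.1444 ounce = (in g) 4.094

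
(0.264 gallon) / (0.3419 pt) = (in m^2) 8.285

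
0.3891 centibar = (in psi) 0.05643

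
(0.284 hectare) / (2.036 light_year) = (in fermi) 147.4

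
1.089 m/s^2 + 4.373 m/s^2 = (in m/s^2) 5.462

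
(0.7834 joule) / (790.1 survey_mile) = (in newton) 6.161e-07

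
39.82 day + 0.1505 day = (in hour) 959.3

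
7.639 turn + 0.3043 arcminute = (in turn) 7.639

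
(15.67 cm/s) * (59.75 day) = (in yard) 8.847e+05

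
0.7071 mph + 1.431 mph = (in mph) 2.138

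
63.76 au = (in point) 2.704e+16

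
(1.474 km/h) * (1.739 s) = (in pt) 2018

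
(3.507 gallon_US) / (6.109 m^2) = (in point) 6.16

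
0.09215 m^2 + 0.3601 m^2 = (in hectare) 4.523e-05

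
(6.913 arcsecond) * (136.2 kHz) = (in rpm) 43.59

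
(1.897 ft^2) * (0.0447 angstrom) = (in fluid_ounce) 2.664e-08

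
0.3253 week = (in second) 1.967e+05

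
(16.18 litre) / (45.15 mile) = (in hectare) 2.227e-11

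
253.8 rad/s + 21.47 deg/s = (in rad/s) 254.2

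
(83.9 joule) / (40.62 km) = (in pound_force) 0.0004643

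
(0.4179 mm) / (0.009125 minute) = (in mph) 0.001707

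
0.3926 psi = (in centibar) 2.707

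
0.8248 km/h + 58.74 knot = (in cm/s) 3045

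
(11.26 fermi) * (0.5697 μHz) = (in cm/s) 6.415e-19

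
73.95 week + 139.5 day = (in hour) 1.577e+04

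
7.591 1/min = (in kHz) 0.0001265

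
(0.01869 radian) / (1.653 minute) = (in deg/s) 0.0108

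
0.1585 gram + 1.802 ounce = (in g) 51.24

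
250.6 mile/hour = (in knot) 217.8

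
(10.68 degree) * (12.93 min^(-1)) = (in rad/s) 0.04017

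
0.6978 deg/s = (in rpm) 0.1163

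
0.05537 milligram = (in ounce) 1.953e-06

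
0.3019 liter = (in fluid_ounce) 10.21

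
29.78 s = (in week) 4.924e-05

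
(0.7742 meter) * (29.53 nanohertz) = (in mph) 5.114e-08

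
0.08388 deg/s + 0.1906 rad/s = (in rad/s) 0.1921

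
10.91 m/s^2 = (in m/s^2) 10.91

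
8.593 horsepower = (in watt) 6408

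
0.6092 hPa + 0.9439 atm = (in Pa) 9.57e+04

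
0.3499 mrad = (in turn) 5.569e-05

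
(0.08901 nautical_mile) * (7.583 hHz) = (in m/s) 1.25e+05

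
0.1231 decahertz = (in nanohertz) 1.231e+09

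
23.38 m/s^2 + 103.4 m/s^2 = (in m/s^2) 126.8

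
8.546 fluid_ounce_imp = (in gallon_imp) 0.05341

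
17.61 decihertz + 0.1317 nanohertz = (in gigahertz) 1.761e-09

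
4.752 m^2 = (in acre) 0.001174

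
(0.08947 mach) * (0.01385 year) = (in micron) 1.331e+13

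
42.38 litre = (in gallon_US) 11.2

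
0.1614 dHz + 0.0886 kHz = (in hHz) 0.8862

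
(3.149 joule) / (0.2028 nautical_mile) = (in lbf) 0.001885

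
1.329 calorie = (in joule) 5.561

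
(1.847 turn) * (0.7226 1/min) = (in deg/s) 8.008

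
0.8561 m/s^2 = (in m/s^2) 0.8561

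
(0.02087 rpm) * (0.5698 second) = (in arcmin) 4.281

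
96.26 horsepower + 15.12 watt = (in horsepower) 96.28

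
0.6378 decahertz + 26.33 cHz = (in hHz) 0.06641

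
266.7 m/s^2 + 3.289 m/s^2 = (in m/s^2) 270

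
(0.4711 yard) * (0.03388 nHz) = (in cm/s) 1.459e-09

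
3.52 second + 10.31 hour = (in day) 0.4296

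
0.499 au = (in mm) 7.465e+13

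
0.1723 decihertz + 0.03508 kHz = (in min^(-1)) 2106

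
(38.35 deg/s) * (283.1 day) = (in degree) 9.38e+08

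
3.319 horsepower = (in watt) 2475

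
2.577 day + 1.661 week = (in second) 1.227e+06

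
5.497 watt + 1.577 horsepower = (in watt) 1181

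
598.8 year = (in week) 3.122e+04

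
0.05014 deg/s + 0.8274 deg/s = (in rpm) 0.1463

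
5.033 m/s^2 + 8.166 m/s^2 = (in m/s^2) 13.2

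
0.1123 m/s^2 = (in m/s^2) 0.1123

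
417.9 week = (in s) 2.527e+08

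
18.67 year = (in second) 5.888e+08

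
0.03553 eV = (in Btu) 5.395e-24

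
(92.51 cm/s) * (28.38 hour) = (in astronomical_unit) 6.318e-07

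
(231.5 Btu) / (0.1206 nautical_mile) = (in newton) 1094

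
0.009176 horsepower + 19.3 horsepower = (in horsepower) 19.31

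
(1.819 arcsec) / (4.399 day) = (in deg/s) 1.329e-09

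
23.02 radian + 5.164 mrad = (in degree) 1319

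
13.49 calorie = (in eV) 3.523e+20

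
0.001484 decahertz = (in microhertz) 1.484e+04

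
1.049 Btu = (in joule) 1107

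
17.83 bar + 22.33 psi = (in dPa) 1.937e+07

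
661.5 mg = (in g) 0.6615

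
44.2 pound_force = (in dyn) 1.966e+07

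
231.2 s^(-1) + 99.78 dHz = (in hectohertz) 2.412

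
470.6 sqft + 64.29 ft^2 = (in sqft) 534.9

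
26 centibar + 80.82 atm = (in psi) 1191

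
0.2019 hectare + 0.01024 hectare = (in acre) 0.5242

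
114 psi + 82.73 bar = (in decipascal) 9.059e+07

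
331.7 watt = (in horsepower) 0.4448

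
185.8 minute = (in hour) 3.097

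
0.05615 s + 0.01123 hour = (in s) 40.48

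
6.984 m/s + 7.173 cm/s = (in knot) 13.72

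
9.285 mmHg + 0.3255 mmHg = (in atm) 0.01265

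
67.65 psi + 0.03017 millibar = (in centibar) 466.4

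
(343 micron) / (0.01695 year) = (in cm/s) 6.417e-08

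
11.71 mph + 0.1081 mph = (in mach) 0.01552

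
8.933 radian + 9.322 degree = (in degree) 521.1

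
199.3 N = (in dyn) 1.993e+07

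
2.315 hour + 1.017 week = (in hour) 173.2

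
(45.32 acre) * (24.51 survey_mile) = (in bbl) 4.55e+10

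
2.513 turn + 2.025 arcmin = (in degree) 904.7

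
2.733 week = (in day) 19.13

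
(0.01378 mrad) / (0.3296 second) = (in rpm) 0.0003992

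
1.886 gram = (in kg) 0.001886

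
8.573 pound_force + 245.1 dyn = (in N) 38.14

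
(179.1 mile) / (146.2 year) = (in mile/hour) 0.0001398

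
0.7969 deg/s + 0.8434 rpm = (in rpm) 0.9762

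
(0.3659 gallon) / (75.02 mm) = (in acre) 4.562e-06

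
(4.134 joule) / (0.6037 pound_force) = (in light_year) 1.627e-16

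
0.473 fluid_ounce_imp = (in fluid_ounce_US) 0.4544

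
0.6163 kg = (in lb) 1.359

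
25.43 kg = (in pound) 56.06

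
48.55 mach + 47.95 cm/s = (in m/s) 1.653e+04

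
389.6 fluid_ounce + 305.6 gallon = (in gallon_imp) 257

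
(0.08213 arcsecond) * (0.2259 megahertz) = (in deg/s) 5.154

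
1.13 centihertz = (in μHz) 1.13e+04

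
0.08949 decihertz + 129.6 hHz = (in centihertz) 1.296e+06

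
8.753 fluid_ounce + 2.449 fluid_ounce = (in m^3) 0.0003313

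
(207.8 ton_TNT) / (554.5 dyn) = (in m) 1.568e+14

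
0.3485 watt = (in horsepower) 0.0004673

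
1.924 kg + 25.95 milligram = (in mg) 1.924e+06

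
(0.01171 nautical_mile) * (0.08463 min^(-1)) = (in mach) 8.984e-05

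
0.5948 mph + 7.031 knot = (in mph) 8.686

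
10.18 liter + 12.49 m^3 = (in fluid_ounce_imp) 4.399e+05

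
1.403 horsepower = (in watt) 1046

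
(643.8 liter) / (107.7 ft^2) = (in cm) 6.434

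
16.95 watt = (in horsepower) 0.02273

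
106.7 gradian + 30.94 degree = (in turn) 0.3527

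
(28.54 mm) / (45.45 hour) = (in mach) 5.123e-10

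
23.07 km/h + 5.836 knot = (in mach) 0.02764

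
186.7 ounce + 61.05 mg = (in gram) 5293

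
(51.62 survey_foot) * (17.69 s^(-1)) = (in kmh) 1002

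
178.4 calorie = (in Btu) 0.7075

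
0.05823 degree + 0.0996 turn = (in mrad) 626.8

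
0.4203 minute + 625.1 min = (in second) 3.753e+04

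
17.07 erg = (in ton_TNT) 4.08e-16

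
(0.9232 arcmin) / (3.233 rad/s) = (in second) 8.306e-05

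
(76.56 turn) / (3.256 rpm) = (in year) 4.474e-05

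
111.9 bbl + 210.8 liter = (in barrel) 113.2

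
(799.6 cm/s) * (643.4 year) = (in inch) 6.387e+12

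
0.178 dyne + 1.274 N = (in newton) 1.274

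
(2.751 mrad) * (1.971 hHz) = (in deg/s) 31.07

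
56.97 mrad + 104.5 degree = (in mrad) 1881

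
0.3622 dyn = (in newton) 3.622e-06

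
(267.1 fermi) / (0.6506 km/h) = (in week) 2.444e-18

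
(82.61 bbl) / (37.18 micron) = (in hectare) 35.33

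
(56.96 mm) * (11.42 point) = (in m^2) 0.0002295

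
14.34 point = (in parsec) 1.639e-19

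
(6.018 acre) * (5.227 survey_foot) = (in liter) 3.88e+07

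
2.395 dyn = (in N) 2.395e-05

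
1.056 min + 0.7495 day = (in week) 0.1072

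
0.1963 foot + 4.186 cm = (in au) 6.798e-13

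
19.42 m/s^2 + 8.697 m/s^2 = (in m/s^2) 28.12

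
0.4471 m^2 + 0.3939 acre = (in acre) 0.394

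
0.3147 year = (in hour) 2757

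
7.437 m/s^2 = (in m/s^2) 7.437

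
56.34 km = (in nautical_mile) 30.42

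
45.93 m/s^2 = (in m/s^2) 45.93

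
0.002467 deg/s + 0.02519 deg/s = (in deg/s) 0.02766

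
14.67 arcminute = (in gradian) 0.2717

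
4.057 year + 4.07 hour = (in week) 211.6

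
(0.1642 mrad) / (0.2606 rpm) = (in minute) 0.0001003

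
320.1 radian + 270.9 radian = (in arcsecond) 1.219e+08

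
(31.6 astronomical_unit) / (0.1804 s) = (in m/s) 2.62e+13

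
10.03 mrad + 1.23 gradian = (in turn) 0.004671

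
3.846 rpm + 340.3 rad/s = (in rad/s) 340.7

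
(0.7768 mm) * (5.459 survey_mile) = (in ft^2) 73.46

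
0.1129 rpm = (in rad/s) 0.01182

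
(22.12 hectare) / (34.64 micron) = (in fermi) 6.386e+24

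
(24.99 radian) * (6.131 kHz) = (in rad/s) 1.532e+05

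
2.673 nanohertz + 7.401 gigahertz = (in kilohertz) 7.401e+06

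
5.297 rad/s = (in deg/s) 303.5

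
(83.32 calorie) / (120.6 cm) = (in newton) 289.1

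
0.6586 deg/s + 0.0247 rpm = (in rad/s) 0.01408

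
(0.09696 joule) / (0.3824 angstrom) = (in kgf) 2.586e+08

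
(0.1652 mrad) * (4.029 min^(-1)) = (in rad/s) 1.109e-05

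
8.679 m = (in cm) 867.9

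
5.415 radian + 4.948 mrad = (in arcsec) 1.118e+06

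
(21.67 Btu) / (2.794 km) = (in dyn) 8.183e+05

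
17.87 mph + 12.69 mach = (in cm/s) 4.329e+05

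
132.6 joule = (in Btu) 0.1257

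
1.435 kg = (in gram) 1435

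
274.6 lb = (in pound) 274.6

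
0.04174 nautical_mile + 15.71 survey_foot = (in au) 5.487e-10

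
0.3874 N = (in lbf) 0.08709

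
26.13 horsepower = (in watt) 1.949e+04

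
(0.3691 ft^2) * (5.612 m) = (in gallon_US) 50.84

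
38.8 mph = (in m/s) 17.35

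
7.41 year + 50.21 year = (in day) 2.103e+04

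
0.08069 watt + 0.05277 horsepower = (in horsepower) 0.05288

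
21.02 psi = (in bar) 1.449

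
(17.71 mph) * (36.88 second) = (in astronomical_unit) 1.952e-09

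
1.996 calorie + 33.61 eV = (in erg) 8.351e+07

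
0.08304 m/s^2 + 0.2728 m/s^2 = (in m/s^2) 0.3558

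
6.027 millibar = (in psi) 0.08741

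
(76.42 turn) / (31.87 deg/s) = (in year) 2.737e-05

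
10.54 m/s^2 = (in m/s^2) 10.54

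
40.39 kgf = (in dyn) 3.961e+07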